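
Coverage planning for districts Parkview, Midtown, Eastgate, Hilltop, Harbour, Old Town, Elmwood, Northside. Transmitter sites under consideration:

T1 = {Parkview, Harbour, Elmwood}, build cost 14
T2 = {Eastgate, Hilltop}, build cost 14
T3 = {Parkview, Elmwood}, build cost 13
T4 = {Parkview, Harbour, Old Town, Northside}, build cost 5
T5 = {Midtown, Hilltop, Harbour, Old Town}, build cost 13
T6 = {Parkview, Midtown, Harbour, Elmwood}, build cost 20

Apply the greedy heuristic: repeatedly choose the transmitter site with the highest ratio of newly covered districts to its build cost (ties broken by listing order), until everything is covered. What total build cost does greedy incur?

45

Pick 1: T4 adds 4 new (Parkview, Harbour, Old Town, Northside) at build cost 5 (ratio 4/5).
Pick 2: T5 adds 2 new (Midtown, Hilltop) at build cost 13 (ratio 2/13).
Pick 3: T3 adds 1 new (Elmwood) at build cost 13 (ratio 1/13).
Pick 4: T2 adds 1 new (Eastgate) at build cost 14 (ratio 1/14).
Greedy total build cost: 5 + 13 + 13 + 14 = 45. (The true optimum is 39, so greedy overshoots here.)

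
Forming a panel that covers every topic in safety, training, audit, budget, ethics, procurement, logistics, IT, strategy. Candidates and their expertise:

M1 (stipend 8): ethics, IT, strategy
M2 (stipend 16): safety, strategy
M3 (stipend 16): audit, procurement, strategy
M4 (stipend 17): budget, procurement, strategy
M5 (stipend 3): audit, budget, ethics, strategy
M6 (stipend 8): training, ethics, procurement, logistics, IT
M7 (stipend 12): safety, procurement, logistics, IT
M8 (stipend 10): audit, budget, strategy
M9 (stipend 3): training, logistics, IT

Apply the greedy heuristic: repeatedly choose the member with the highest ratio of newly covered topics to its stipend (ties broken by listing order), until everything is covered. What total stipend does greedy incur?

Pick 1: M5 adds 4 new (audit, budget, ethics, strategy) at stipend 3 (ratio 4/3).
Pick 2: M9 adds 3 new (training, logistics, IT) at stipend 3 (ratio 3/3).
Pick 3: M7 adds 2 new (safety, procurement) at stipend 12 (ratio 2/12).
Greedy total stipend: 3 + 3 + 12 = 18.

18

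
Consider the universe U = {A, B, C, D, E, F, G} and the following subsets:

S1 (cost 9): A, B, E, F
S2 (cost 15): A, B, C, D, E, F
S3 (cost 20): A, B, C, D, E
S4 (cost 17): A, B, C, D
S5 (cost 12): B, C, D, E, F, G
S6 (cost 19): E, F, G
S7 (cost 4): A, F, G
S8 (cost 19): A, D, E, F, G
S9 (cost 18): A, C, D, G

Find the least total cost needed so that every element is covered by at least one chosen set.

16

S5, S7 cover every element at cost 12 + 4 = 16.
Any cover uses at least 2 sets; among all covering selections none totals below 16.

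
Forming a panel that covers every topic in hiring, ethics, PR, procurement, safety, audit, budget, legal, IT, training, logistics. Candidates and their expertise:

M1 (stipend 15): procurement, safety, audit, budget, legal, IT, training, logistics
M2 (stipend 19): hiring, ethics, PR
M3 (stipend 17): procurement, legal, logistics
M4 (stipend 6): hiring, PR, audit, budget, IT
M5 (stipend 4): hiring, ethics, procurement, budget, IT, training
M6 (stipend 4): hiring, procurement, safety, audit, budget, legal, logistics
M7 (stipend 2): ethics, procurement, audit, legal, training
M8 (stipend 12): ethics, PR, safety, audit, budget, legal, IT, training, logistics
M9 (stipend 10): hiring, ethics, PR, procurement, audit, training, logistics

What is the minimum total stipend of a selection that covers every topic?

12

M4, M6, M7 cover every topic at stipend 6 + 4 + 2 = 12.
Any cover uses at least 2 members; among all covering selections none totals below 12.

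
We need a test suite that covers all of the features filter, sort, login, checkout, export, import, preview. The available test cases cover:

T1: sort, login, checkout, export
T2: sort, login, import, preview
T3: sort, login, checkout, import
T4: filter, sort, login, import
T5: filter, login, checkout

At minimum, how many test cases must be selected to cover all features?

T1, T2, T4 together cover {filter, sort, login, checkout, export, import, preview} — every feature.
No 2 of the 5 test cases cover everything (all 10 pairs fall short), so 3 is minimum.

3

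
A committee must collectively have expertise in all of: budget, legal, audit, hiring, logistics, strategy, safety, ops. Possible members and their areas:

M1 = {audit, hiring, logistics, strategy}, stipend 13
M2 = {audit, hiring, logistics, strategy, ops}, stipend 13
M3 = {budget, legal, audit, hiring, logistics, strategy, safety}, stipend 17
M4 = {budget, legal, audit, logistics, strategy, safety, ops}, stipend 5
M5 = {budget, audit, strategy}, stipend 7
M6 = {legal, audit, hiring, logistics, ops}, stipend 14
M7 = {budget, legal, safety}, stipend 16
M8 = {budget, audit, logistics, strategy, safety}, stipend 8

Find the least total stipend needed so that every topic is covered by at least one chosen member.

18

M1, M4 cover every topic at stipend 13 + 5 = 18.
Any cover uses at least 2 members; among all covering selections none totals below 18.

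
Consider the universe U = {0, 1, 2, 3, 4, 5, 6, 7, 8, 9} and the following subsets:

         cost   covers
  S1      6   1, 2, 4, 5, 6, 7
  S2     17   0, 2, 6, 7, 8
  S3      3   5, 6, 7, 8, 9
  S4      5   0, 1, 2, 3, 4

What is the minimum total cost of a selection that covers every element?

8

S3, S4 cover every element at cost 3 + 5 = 8.
Any cover uses at least 2 sets; among all covering selections none totals below 8.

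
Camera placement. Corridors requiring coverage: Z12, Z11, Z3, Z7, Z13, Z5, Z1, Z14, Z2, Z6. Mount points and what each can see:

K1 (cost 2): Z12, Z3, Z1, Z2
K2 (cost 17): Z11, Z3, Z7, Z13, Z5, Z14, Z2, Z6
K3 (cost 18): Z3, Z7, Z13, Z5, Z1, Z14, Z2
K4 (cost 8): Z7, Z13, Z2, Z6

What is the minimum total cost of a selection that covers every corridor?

19

K1, K2 cover every corridor at cost 2 + 17 = 19.
Any cover uses at least 2 camera mounts; among all covering selections none totals below 19.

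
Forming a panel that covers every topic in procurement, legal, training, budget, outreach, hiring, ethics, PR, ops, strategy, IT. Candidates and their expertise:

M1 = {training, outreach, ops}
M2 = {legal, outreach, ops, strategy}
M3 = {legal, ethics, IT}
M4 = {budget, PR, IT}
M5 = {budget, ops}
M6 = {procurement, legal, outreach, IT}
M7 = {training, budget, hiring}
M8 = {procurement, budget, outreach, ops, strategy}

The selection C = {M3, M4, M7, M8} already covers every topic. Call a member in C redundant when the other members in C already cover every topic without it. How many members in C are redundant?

0

Drop M3: legal, ethics uncovered — not redundant.
Drop M4: PR uncovered — not redundant.
Drop M7: training, hiring uncovered — not redundant.
Drop M8: procurement, outreach, ops, strategy uncovered — not redundant.
None of the members in C is redundant.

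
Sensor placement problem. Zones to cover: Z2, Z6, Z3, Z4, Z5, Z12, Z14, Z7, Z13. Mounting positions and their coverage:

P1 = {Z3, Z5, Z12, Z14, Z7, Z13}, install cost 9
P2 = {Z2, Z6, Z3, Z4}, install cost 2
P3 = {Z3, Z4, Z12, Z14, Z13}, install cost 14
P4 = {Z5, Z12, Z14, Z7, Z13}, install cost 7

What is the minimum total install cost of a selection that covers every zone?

9

P2, P4 cover every zone at install cost 2 + 7 = 9.
Any cover uses at least 2 sensor positions; among all covering selections none totals below 9.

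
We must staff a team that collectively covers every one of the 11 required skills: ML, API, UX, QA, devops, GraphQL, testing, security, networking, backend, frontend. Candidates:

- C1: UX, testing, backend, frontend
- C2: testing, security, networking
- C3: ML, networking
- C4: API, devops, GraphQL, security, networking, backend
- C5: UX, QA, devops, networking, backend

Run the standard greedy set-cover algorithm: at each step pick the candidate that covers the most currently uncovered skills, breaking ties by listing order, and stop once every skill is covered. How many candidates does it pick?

4

Pick 1: C4 covers 6 new skills (API, devops, GraphQL, security, networking, backend).
Pick 2: C1 covers 3 new skills (UX, testing, frontend).
Pick 3: C3 covers 1 new skills (ML).
Pick 4: C5 covers 1 new skills (QA).
Greedy uses 4 candidates.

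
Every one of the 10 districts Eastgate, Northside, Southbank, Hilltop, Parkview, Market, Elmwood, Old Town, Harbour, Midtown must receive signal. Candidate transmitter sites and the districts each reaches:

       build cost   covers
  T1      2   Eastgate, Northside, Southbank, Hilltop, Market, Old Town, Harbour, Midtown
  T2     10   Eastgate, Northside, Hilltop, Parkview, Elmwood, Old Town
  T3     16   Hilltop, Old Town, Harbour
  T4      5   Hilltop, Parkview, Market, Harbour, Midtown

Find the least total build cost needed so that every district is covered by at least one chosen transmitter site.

T1, T2 cover every district at build cost 2 + 10 = 12.
Any cover uses at least 2 transmitter sites; among all covering selections none totals below 12.

12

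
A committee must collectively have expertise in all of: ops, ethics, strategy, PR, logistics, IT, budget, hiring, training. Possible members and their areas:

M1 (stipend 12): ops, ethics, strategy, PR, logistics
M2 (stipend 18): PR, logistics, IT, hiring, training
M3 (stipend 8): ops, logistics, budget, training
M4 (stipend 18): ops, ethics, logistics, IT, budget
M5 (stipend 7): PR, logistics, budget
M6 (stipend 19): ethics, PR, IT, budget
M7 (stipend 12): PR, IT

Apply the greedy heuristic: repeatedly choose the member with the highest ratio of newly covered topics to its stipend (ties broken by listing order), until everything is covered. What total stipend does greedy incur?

Pick 1: M3 adds 4 new (ops, logistics, budget, training) at stipend 8 (ratio 4/8).
Pick 2: M1 adds 3 new (ethics, strategy, PR) at stipend 12 (ratio 3/12).
Pick 3: M2 adds 2 new (IT, hiring) at stipend 18 (ratio 2/18).
Greedy total stipend: 8 + 12 + 18 = 38. (The true optimum is 37, so greedy overshoots here.)

38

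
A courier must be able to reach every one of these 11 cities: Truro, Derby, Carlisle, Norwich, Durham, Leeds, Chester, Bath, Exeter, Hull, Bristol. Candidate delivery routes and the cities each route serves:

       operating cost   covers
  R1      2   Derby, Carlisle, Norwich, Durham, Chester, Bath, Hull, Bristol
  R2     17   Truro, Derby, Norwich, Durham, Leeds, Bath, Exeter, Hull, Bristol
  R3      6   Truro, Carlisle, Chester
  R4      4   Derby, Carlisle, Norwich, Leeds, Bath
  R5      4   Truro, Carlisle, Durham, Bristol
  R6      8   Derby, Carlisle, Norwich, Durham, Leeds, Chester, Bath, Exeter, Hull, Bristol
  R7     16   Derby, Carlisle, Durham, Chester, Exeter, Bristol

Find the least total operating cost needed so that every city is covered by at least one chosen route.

R5, R6 cover every city at operating cost 4 + 8 = 12.
Any cover uses at least 2 routes; among all covering selections none totals below 12.
Greedy by coverage-per-operating cost would pick R1, R4, R5, R6 for 18 — worse than the optimum 12.

12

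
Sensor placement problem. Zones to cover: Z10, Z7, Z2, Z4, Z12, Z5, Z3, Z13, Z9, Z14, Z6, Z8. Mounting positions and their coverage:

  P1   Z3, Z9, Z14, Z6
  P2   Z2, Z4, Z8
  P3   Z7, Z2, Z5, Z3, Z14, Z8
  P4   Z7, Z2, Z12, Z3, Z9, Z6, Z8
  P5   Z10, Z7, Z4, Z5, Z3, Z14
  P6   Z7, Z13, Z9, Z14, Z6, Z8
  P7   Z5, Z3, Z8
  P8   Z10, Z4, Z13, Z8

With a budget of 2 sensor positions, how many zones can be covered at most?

11

Choosing P4, P5 covers {Z10, Z7, Z2, Z4, Z12, Z5, Z3, Z9, Z14, Z6, Z8} — 11 zones.
No choice of 2 sensor positions does better; here Z13 is left uncovered.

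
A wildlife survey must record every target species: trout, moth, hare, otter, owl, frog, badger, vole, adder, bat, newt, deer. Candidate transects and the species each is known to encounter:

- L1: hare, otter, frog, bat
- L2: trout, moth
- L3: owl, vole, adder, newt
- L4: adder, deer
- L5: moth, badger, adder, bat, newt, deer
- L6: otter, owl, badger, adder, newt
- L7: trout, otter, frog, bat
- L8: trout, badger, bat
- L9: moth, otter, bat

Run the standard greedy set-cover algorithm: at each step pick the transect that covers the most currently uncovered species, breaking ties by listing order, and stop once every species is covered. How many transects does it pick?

4

Pick 1: L5 covers 6 new species (moth, badger, adder, bat, newt, deer).
Pick 2: L1 covers 3 new species (hare, otter, frog).
Pick 3: L3 covers 2 new species (owl, vole).
Pick 4: L2 covers 1 new species (trout).
Greedy uses 4 transects.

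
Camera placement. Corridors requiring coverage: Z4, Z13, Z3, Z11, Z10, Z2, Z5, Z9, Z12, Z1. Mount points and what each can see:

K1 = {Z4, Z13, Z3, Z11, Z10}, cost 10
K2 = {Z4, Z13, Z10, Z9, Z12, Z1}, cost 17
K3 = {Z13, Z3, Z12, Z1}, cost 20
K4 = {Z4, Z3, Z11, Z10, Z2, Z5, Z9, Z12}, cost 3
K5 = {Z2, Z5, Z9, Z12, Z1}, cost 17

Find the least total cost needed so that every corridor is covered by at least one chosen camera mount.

20

K2, K4 cover every corridor at cost 17 + 3 = 20.
Any cover uses at least 2 camera mounts; among all covering selections none totals below 20.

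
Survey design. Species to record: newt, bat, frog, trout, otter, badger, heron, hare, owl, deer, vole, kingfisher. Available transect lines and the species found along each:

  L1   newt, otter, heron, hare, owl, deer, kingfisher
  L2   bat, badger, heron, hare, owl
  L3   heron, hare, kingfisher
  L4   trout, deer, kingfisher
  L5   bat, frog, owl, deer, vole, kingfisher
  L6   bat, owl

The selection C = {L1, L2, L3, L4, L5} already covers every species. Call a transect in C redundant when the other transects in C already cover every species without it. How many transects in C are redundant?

Drop L1: newt, otter uncovered — not redundant.
Drop L2: badger uncovered — not redundant.
Drop L3: the rest still cover every species — redundant.
Drop L4: trout uncovered — not redundant.
Drop L5: frog, vole uncovered — not redundant.
1 redundant: L3.

1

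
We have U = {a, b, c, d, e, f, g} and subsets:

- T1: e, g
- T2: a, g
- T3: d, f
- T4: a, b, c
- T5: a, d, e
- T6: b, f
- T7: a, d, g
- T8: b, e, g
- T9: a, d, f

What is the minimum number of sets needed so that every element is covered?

3

T1, T3, T4 together cover {a, b, c, d, e, f, g} — every element.
No 2 of the 9 sets cover everything (all 36 pairs fall short), so 3 is minimum.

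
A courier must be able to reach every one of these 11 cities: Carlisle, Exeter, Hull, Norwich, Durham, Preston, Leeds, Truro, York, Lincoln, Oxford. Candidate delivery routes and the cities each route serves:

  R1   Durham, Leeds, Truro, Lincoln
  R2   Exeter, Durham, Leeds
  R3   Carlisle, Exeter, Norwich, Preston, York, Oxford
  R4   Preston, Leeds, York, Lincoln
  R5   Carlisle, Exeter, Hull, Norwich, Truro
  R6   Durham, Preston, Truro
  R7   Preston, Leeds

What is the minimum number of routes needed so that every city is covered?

3

R1, R3, R5 together cover {Carlisle, Exeter, Hull, Norwich, Durham, Preston, Leeds, Truro, York, Lincoln, Oxford} — every city.
No 2 of the 7 routes cover everything (all 21 pairs fall short), so 3 is minimum.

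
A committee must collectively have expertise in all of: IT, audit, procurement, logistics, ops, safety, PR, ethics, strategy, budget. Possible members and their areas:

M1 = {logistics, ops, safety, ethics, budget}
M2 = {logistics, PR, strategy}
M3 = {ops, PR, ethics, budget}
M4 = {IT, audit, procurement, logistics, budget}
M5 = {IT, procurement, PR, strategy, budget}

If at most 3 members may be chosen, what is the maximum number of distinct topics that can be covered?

Choosing M1, M2, M4 covers {IT, audit, procurement, logistics, ops, safety, PR, ethics, strategy, budget} — 10 topics.
That is all 10 topics.

10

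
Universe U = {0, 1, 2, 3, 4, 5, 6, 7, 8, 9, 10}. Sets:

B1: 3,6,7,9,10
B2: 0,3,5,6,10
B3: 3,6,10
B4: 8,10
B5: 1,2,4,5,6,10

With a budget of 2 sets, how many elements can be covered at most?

Choosing B1, B5 covers {1, 2, 3, 4, 5, 6, 7, 9, 10} — 9 elements.
No choice of 2 sets does better; here 0, 8 are left uncovered.

9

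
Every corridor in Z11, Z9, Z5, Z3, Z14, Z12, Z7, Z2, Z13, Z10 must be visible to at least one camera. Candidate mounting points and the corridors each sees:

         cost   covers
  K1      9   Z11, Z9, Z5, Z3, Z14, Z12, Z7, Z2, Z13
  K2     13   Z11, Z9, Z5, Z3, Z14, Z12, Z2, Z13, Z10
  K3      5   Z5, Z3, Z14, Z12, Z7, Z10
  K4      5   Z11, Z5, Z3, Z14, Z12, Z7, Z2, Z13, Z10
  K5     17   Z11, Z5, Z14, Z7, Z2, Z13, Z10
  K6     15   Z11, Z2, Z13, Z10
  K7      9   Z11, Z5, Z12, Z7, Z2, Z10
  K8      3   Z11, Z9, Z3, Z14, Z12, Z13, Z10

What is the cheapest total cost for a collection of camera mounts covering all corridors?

8

K4, K8 cover every corridor at cost 5 + 3 = 8.
Any cover uses at least 2 camera mounts; among all covering selections none totals below 8.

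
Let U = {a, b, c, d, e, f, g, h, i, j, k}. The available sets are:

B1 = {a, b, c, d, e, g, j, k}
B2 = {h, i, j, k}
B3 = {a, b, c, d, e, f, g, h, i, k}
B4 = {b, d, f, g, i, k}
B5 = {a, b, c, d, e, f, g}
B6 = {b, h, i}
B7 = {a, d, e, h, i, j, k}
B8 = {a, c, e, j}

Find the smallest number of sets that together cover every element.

B1, B3 together cover {a, b, c, d, e, f, g, h, i, j, k} — every element.
No single set contains all 11 elements, so 2 is optimal.

2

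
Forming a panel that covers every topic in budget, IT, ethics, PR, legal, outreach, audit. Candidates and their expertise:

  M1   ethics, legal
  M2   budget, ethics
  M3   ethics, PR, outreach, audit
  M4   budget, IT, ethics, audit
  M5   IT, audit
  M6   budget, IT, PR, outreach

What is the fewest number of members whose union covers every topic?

3

M1, M3, M4 together cover {budget, IT, ethics, PR, legal, outreach, audit} — every topic.
No 2 of the 6 members cover everything (all 15 pairs fall short), so 3 is minimum.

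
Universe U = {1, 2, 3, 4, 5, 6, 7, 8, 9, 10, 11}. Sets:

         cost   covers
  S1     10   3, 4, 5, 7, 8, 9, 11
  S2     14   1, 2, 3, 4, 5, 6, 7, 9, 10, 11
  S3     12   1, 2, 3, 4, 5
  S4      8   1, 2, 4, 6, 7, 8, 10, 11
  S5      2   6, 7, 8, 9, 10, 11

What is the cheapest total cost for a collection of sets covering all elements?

14

S3, S5 cover every element at cost 12 + 2 = 14.
Any cover uses at least 2 sets; among all covering selections none totals below 14.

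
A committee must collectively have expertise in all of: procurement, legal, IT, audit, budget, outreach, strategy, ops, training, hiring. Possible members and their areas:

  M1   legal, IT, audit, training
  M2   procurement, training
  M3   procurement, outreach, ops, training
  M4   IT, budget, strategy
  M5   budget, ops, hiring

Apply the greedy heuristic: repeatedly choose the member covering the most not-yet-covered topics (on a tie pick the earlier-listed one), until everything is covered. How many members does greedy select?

Pick 1: M1 covers 4 new topics (legal, IT, audit, training).
Pick 2: M3 covers 3 new topics (procurement, outreach, ops).
Pick 3: M4 covers 2 new topics (budget, strategy).
Pick 4: M5 covers 1 new topics (hiring).
Greedy uses 4 members.

4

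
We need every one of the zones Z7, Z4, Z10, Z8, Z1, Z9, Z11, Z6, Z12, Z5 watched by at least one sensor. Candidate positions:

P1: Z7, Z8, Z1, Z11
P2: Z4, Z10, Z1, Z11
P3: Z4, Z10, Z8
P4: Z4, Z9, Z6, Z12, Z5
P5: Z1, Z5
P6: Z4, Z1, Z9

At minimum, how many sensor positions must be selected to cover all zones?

3

P1, P2, P4 together cover {Z7, Z4, Z10, Z8, Z1, Z9, Z11, Z6, Z12, Z5} — every zone.
No 2 of the 6 sensor positions cover everything (all 15 pairs fall short), so 3 is minimum.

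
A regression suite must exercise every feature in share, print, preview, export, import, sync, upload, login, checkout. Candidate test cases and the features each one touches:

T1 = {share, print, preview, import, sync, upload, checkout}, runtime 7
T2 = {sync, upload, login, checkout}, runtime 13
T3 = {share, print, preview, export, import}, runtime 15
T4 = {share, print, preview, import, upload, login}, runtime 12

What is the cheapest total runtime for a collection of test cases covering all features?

T2, T3 cover every feature at runtime 13 + 15 = 28.
Any cover uses at least 2 test cases; among all covering selections none totals below 28.
Greedy by coverage-per-runtime would pick T1, T4, T3 for 34 — worse than the optimum 28.

28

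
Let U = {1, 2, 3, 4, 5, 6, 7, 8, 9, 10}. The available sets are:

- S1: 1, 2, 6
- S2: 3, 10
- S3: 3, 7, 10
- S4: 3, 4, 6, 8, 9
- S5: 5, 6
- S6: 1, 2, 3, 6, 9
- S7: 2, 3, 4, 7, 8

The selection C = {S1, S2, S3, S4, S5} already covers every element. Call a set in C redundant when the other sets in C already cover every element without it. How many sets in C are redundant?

Drop S1: 1, 2 uncovered — not redundant.
Drop S2: the rest still cover every element — redundant.
Drop S3: 7 uncovered — not redundant.
Drop S4: 4, 8, 9 uncovered — not redundant.
Drop S5: 5 uncovered — not redundant.
1 redundant: S2.

1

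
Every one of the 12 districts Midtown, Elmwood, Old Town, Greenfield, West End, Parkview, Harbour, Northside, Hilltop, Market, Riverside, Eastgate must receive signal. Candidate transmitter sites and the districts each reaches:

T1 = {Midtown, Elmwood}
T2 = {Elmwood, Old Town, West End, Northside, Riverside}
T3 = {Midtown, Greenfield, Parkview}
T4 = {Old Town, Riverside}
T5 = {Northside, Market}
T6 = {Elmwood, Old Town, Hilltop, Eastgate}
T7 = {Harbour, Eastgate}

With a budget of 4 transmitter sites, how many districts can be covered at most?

Choosing T2, T3, T5, T6 covers {Midtown, Elmwood, Old Town, Greenfield, West End, Parkview, Northside, Hilltop, Market, Riverside, Eastgate} — 11 districts.
No choice of 4 transmitter sites does better; here Harbour is left uncovered.

11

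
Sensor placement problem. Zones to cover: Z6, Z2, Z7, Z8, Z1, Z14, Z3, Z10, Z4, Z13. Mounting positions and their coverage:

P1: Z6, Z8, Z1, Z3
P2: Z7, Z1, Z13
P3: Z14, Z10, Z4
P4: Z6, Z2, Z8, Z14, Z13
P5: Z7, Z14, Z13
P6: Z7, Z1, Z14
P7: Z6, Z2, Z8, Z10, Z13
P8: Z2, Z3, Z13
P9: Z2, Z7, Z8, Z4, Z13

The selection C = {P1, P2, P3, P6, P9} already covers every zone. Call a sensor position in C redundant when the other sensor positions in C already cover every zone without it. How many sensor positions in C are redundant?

2

Drop P1: Z6, Z3 uncovered — not redundant.
Drop P2: the rest still cover every zone — redundant.
Drop P3: Z10 uncovered — not redundant.
Drop P6: the rest still cover every zone — redundant.
Drop P9: Z2 uncovered — not redundant.
2 redundant: P2, P6.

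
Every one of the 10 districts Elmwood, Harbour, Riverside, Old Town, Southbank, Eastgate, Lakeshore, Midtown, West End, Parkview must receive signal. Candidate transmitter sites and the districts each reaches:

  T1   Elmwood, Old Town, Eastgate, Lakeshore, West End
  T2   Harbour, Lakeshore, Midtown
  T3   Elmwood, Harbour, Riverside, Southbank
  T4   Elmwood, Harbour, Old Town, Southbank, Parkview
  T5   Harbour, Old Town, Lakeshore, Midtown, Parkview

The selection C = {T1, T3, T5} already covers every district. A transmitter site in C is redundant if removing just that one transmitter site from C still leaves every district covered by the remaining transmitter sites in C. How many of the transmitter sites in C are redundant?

0

Drop T1: Eastgate, West End uncovered — not redundant.
Drop T3: Riverside, Southbank uncovered — not redundant.
Drop T5: Midtown, Parkview uncovered — not redundant.
None of the transmitter sites in C is redundant.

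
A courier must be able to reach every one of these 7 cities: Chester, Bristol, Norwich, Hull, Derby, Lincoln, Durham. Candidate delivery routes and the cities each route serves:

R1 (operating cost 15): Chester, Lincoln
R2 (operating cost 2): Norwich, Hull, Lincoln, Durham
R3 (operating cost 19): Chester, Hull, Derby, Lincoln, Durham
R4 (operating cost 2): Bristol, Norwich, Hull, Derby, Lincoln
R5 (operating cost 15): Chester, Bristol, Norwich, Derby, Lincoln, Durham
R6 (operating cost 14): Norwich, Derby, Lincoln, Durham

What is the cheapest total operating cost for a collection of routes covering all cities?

17

R2, R5 cover every city at operating cost 2 + 15 = 17.
Any cover uses at least 2 routes; among all covering selections none totals below 17.
Greedy by coverage-per-operating cost would pick R4, R2, R1 for 19 — worse than the optimum 17.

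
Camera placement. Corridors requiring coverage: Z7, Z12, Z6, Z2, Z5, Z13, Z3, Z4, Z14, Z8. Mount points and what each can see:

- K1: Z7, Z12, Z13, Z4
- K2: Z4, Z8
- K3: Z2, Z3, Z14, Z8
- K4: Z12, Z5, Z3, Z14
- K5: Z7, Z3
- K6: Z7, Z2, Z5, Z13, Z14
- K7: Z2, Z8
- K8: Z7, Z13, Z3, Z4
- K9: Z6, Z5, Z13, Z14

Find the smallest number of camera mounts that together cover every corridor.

3

K1, K3, K9 together cover {Z7, Z12, Z6, Z2, Z5, Z13, Z3, Z4, Z14, Z8} — every corridor.
No 2 of the 9 camera mounts cover everything (all 36 pairs fall short), so 3 is minimum.
Greedy (largest uncovered first) would take K6, K1, K3, K9 — 4 camera mounts — but 3 suffice.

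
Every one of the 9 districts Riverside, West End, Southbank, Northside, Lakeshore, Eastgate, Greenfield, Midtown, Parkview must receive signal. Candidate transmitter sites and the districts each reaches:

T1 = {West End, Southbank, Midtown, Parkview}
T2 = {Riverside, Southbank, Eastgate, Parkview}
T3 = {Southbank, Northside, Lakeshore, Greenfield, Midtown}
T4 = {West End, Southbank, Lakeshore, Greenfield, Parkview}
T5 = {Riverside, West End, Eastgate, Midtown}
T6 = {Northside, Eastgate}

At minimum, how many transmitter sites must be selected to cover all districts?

3

T1, T2, T3 together cover {Riverside, West End, Southbank, Northside, Lakeshore, Eastgate, Greenfield, Midtown, Parkview} — every district.
No 2 of the 6 transmitter sites cover everything (all 15 pairs fall short), so 3 is minimum.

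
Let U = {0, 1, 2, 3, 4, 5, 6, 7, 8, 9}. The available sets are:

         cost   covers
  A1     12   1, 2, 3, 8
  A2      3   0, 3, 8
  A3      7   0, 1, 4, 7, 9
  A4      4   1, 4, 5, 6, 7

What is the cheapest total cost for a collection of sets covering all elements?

23

A1, A3, A4 cover every element at cost 12 + 7 + 4 = 23.
Any cover uses at least 3 sets; among all covering selections none totals below 23.
Greedy by coverage-per-cost would pick A4, A2, A3, A1 for 26 — worse than the optimum 23.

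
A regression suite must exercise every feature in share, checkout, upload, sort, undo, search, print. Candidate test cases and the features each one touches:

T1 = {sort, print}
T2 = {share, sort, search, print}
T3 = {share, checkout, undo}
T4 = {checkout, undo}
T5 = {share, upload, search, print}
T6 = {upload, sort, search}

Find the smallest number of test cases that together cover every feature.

T1, T3, T5 together cover {share, checkout, upload, sort, undo, search, print} — every feature.
No 2 of the 6 test cases cover everything (all 15 pairs fall short), so 3 is minimum.

3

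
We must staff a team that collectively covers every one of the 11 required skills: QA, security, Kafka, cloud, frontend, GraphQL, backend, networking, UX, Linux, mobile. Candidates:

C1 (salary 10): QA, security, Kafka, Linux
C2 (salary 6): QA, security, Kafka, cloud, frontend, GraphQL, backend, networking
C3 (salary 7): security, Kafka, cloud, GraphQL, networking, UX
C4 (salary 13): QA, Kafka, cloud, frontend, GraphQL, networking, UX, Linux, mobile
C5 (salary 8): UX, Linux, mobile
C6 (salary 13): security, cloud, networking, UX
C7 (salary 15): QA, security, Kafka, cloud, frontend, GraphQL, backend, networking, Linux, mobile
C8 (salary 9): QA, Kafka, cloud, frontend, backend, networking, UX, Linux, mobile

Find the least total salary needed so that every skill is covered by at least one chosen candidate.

C2, C5 cover every skill at salary 6 + 8 = 14.
Any cover uses at least 2 candidates; among all covering selections none totals below 14.

14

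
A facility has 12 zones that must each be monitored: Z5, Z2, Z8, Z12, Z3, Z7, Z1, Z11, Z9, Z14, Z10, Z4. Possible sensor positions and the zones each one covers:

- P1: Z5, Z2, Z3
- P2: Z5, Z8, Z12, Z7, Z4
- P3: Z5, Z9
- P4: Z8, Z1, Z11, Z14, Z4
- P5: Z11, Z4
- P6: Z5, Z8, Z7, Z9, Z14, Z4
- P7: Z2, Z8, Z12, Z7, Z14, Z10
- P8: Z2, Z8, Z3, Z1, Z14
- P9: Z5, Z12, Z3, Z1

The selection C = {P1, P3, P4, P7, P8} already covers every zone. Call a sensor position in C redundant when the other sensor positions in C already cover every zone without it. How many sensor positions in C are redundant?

Drop P1: the rest still cover every zone — redundant.
Drop P3: Z9 uncovered — not redundant.
Drop P4: Z11, Z4 uncovered — not redundant.
Drop P7: Z12, Z7, Z10 uncovered — not redundant.
Drop P8: the rest still cover every zone — redundant.
2 redundant: P1, P8.

2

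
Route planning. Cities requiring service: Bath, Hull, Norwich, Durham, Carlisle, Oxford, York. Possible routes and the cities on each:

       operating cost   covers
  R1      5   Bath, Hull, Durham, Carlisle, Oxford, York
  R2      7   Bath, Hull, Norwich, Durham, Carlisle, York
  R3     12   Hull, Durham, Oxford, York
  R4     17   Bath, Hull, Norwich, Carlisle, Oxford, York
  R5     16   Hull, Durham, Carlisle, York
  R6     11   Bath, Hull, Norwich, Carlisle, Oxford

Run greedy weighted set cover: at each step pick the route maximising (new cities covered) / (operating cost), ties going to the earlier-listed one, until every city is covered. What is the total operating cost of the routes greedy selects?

Pick 1: R1 adds 6 new (Bath, Hull, Durham, Carlisle, Oxford, York) at operating cost 5 (ratio 6/5).
Pick 2: R2 adds 1 new (Norwich) at operating cost 7 (ratio 1/7).
Greedy total operating cost: 5 + 7 = 12.

12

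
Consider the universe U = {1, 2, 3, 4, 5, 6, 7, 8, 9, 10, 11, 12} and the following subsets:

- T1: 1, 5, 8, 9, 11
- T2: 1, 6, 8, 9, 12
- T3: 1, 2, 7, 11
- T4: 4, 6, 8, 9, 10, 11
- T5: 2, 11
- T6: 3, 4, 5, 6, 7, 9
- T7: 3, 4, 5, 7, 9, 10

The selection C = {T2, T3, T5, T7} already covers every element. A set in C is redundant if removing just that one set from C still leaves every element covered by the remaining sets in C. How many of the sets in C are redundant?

2

Drop T2: 6, 8, 12 uncovered — not redundant.
Drop T3: the rest still cover every element — redundant.
Drop T5: the rest still cover every element — redundant.
Drop T7: 3, 4, 5, 10 uncovered — not redundant.
2 redundant: T3, T5.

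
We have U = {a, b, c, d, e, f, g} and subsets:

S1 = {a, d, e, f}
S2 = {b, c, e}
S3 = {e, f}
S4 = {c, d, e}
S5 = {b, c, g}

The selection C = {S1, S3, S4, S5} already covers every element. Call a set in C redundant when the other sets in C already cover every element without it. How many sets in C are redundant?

2

Drop S1: a uncovered — not redundant.
Drop S3: the rest still cover every element — redundant.
Drop S4: the rest still cover every element — redundant.
Drop S5: b, g uncovered — not redundant.
2 redundant: S3, S4.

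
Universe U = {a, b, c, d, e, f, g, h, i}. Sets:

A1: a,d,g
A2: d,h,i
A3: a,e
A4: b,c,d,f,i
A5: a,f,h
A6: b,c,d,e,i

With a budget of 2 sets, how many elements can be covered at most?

8

Choosing A5, A6 covers {a, b, c, d, e, f, h, i} — 8 elements.
No choice of 2 sets does better; here g is left uncovered.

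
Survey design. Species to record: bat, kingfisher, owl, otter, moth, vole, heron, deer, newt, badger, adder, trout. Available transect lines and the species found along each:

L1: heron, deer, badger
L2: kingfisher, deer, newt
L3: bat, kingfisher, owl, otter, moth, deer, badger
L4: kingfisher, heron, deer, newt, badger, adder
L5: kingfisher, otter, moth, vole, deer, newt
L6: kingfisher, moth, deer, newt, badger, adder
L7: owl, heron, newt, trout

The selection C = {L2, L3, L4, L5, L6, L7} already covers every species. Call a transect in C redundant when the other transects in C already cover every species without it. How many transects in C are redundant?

3

Drop L2: the rest still cover every species — redundant.
Drop L3: bat uncovered — not redundant.
Drop L4: the rest still cover every species — redundant.
Drop L5: vole uncovered — not redundant.
Drop L6: the rest still cover every species — redundant.
Drop L7: trout uncovered — not redundant.
3 redundant: L2, L4, L6.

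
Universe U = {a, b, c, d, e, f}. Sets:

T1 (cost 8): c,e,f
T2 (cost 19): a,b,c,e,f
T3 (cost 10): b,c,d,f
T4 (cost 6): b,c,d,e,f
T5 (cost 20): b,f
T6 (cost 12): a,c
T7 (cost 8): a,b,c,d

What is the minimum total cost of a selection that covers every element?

T4, T7 cover every element at cost 6 + 8 = 14.
Any cover uses at least 2 sets; among all covering selections none totals below 14.

14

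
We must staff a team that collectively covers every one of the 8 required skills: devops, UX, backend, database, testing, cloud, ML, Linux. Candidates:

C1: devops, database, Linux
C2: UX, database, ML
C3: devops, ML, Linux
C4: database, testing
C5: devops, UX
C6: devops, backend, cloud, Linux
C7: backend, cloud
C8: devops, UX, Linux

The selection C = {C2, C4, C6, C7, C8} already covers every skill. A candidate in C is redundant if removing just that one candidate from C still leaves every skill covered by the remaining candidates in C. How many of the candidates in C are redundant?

3

Drop C2: ML uncovered — not redundant.
Drop C4: testing uncovered — not redundant.
Drop C6: the rest still cover every skill — redundant.
Drop C7: the rest still cover every skill — redundant.
Drop C8: the rest still cover every skill — redundant.
3 redundant: C6, C7, C8.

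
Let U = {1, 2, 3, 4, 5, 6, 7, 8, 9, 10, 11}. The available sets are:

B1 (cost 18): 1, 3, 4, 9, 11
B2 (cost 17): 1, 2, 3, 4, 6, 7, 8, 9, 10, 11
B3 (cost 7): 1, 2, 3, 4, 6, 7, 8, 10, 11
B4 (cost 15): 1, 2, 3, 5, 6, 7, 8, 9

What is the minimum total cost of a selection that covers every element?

22

B3, B4 cover every element at cost 7 + 15 = 22.
Any cover uses at least 2 sets; among all covering selections none totals below 22.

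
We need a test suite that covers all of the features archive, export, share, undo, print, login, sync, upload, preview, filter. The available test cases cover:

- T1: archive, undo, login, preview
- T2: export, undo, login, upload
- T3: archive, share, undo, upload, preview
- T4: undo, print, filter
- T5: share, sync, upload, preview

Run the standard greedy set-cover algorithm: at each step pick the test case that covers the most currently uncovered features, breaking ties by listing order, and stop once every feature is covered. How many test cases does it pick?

Pick 1: T3 covers 5 new features (archive, share, undo, upload, preview).
Pick 2: T2 covers 2 new features (export, login).
Pick 3: T4 covers 2 new features (print, filter).
Pick 4: T5 covers 1 new features (sync).
Greedy uses 4 test cases.

4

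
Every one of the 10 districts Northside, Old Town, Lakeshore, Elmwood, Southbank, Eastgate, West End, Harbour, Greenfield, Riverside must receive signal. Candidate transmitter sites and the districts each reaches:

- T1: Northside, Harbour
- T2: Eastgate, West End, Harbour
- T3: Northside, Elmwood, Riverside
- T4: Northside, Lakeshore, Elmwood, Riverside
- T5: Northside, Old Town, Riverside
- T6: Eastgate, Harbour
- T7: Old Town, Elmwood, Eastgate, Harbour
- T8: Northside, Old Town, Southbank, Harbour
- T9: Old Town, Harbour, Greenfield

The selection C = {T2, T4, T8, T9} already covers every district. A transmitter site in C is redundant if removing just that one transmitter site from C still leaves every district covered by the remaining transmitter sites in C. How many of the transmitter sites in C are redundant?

0

Drop T2: Eastgate, West End uncovered — not redundant.
Drop T4: Lakeshore, Elmwood, Riverside uncovered — not redundant.
Drop T8: Southbank uncovered — not redundant.
Drop T9: Greenfield uncovered — not redundant.
None of the transmitter sites in C is redundant.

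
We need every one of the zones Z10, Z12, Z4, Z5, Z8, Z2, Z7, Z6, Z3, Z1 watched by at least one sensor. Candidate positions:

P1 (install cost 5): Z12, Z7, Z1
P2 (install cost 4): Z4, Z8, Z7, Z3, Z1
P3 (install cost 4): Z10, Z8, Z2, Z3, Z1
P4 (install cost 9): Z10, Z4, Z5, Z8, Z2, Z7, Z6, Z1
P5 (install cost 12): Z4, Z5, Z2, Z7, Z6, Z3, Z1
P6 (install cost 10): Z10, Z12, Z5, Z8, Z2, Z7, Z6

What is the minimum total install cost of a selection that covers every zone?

14

P2, P6 cover every zone at install cost 4 + 10 = 14.
Any cover uses at least 2 sensor positions; among all covering selections none totals below 14.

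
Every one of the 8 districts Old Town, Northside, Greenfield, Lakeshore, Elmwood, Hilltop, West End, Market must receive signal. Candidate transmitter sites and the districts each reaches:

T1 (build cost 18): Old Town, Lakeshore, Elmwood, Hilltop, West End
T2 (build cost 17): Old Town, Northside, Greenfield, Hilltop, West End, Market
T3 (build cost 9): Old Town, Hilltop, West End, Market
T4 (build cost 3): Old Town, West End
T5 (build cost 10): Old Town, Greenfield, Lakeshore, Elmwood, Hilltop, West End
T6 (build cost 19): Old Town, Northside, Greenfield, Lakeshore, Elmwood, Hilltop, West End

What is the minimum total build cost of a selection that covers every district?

27

T2, T5 cover every district at build cost 17 + 10 = 27.
Any cover uses at least 2 transmitter sites; among all covering selections none totals below 27.
Greedy by coverage-per-build cost would pick T4, T5, T2 for 30 — worse than the optimum 27.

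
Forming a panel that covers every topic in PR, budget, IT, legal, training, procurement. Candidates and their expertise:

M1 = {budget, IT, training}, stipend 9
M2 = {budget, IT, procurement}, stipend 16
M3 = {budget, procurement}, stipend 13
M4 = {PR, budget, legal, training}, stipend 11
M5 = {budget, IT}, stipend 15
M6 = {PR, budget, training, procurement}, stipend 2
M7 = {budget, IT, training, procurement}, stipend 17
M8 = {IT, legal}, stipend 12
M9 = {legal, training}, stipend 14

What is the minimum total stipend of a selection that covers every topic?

M6, M8 cover every topic at stipend 2 + 12 = 14.
Any cover uses at least 2 members; among all covering selections none totals below 14.

14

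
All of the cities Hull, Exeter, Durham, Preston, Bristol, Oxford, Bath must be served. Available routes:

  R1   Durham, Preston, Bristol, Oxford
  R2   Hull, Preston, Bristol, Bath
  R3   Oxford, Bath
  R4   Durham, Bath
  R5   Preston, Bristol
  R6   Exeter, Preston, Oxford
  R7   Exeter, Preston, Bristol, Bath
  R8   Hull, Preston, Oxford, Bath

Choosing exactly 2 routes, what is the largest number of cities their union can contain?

6

Choosing R1, R2 covers {Hull, Durham, Preston, Bristol, Oxford, Bath} — 6 cities.
No choice of 2 routes does better; here Exeter is left uncovered.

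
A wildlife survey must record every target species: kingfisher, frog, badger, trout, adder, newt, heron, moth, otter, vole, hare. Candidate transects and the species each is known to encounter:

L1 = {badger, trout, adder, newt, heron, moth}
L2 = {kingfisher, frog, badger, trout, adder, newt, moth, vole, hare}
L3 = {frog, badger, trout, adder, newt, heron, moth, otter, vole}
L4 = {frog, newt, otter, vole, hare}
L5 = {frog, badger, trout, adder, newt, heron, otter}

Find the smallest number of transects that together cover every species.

L2, L3 together cover {kingfisher, frog, badger, trout, adder, newt, heron, moth, otter, vole, hare} — every species.
No single transect contains all 11 species, so 2 is optimal.

2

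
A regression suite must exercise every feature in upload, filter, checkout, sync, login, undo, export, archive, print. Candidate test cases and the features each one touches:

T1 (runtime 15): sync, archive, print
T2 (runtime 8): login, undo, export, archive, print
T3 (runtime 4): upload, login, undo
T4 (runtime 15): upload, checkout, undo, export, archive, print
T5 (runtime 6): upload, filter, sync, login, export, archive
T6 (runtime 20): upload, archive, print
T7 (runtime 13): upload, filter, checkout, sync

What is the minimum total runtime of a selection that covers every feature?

T2, T7 cover every feature at runtime 8 + 13 = 21.
Any cover uses at least 2 test cases; among all covering selections none totals below 21.
Greedy by coverage-per-runtime would pick T5, T2, T7 for 27 — worse than the optimum 21.

21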